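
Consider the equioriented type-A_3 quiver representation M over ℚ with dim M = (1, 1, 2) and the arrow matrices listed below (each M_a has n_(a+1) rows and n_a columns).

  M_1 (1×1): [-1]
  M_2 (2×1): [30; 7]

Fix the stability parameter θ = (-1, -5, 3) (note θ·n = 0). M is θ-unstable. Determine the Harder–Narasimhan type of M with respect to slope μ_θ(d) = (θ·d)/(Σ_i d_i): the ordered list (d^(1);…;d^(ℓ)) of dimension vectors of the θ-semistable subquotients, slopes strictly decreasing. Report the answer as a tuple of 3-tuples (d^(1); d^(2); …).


Via rank(M_{q-1}∘⋯∘M_p): M ≅ I[1,3], I[3,3].
μ_θ-semistable layers: μ^(1)=3; μ^(2)=-3

((0, 0, 2); (1, 1, 0))


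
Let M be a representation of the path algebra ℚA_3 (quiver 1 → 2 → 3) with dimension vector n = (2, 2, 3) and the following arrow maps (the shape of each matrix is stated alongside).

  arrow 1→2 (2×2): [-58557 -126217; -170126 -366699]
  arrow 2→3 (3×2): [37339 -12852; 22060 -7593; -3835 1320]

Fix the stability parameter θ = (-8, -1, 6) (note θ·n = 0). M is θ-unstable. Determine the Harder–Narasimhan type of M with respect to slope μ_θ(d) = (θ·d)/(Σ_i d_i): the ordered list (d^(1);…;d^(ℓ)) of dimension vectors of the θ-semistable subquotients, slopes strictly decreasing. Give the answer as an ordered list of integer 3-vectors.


Interval decomposition of M: I[1,3]^2, I[3,3].
HN type (ℓ=3): μ^(1)=6; μ^(2)=-1; μ^(3)=-8

((0, 0, 3); (0, 2, 0); (2, 0, 0))


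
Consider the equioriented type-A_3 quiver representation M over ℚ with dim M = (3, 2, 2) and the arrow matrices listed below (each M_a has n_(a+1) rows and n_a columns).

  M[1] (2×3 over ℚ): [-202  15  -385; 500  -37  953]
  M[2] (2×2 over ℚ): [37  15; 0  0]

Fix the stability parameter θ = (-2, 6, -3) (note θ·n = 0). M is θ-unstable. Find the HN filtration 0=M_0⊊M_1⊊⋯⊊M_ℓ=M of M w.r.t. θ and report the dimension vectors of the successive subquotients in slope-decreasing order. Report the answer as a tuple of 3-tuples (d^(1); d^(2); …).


Via rank(M_{q-1}∘⋯∘M_p): M ≅ I[1,1], I[1,2], I[1,3], I[3,3].
μ_θ-semistable layers: μ^(1)=6; μ^(2)=3/2; μ^(3)=-2; μ^(4)=-3

((0, 1, 0); (0, 1, 1); (3, 0, 0); (0, 0, 1))


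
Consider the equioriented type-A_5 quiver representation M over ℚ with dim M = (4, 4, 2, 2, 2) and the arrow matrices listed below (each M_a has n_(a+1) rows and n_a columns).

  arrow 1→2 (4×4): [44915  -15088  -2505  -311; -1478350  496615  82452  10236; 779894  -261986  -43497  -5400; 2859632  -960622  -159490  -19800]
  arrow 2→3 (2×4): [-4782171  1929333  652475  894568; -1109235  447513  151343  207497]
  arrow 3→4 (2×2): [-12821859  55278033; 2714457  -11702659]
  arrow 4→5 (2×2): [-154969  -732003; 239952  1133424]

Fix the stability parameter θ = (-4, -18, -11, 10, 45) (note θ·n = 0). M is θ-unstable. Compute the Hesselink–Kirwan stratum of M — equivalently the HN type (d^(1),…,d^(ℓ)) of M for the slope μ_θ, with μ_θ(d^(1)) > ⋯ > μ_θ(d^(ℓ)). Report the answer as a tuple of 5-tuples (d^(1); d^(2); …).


Interval decomposition of M: I[1,1], I[1,2], I[1,3], I[1,4], I[2,2], I[4,5], I[5,5].
HN type (ℓ=5): μ^(1)=45; μ^(2)=10; μ^(3)=-4; μ^(4)=-11; μ^(5)=-18

((0, 0, 0, 0, 2); (0, 0, 0, 2, 0); (1, 0, 0, 0, 0); (3, 3, 2, 0, 0); (0, 1, 0, 0, 0))


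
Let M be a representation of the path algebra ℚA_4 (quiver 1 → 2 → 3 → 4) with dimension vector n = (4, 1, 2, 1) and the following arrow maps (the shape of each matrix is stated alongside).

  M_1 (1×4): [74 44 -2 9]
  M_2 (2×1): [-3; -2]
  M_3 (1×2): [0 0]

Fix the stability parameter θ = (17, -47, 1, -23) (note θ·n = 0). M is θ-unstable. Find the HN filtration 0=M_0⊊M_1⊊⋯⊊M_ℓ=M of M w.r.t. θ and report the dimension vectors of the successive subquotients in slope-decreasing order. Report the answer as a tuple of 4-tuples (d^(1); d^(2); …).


Via rank(M_{q-1}∘⋯∘M_p): M ≅ I[1,1]^3, I[1,3], I[3,3], I[4,4].
μ_θ-semistable layers: μ^(1)=17; μ^(2)=1; μ^(3)=-15; μ^(4)=-23

((3, 0, 0, 0); (0, 0, 2, 0); (1, 1, 0, 0); (0, 0, 0, 1))


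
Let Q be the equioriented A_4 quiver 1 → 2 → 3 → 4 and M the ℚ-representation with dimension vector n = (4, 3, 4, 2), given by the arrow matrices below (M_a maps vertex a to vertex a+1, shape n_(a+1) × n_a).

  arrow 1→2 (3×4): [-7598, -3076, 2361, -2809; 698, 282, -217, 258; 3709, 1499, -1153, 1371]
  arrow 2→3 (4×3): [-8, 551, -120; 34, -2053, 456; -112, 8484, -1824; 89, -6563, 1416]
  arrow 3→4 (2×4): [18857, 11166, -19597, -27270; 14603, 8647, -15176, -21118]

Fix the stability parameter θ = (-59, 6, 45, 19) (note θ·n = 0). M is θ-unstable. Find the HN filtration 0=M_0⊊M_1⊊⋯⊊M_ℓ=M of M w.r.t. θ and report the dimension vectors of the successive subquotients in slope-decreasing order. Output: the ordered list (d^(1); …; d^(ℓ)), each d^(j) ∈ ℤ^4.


Via rank(M_{q-1}∘⋯∘M_p): M ≅ I[1,1], I[1,2], I[1,3], I[1,4], I[3,3], I[3,4].
μ_θ-semistable layers: μ^(1)=45; μ^(2)=32; μ^(3)=6; μ^(4)=-59

((0, 0, 2, 0); (0, 0, 2, 2); (0, 3, 0, 0); (4, 0, 0, 0))


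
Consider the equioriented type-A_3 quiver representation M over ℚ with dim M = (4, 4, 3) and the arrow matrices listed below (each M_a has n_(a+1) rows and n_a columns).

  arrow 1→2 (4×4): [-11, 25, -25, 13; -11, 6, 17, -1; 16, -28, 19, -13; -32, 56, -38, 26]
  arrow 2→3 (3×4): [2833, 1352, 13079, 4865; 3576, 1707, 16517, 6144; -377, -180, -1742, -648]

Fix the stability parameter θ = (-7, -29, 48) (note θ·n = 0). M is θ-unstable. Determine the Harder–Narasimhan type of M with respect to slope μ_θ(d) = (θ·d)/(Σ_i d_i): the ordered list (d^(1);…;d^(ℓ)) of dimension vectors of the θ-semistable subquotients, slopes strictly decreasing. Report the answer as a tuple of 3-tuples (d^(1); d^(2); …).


Interval decomposition of M: I[1,1], I[1,3]^3, I[2,2].
HN type (ℓ=4): μ^(1)=48; μ^(2)=-7; μ^(3)=-18; μ^(4)=-29

((0, 0, 3); (1, 0, 0); (3, 3, 0); (0, 1, 0))


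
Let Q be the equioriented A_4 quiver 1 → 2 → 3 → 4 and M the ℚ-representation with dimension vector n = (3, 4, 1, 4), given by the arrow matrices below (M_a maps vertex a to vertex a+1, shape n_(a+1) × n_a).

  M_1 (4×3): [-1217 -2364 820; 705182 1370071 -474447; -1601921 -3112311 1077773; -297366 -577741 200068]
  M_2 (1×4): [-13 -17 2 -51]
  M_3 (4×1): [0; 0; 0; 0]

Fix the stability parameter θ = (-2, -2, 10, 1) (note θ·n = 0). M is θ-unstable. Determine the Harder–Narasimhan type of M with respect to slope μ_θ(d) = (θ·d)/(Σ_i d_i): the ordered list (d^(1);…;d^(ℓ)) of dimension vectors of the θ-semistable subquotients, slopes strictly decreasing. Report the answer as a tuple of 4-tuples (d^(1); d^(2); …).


Barcode: M ≅ I[1,2]^2, I[1,3], I[2,2], I[4,4]^4. HN layers by μ_θ (3 steps, strictly decreasing):
  μ^(1)=10; μ^(2)=1; μ^(3)=-2

((0, 0, 1, 0); (0, 0, 0, 4); (3, 4, 0, 0))


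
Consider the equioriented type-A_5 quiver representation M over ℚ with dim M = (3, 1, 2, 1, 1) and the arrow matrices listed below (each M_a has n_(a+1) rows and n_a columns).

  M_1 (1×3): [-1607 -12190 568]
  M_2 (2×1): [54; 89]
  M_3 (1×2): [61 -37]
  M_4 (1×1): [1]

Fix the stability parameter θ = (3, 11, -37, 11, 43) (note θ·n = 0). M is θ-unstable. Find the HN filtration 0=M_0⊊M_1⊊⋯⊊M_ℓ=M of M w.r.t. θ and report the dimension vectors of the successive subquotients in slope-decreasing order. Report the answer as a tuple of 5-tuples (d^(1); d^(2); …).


Barcode: M ≅ I[1,1]^2, I[1,5], I[3,3]. HN layers by μ_θ (5 steps, strictly decreasing):
  μ^(1)=43; μ^(2)=11; μ^(3)=3; μ^(4)=-23/3; μ^(5)=-37

((0, 0, 0, 0, 1); (0, 0, 0, 1, 0); (2, 0, 0, 0, 0); (1, 1, 1, 0, 0); (0, 0, 1, 0, 0))


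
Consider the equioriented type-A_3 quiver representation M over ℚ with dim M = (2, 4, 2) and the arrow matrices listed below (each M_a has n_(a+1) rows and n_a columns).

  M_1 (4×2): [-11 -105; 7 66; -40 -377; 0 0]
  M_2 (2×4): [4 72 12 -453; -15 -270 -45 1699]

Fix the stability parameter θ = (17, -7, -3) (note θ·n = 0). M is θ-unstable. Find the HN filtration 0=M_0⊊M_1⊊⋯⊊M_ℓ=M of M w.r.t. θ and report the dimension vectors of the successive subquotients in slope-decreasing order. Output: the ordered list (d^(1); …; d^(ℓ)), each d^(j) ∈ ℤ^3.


Via rank(M_{q-1}∘⋯∘M_p): M ≅ I[1,2], I[1,3], I[2,2], I[2,3].
μ_θ-semistable layers: μ^(1)=5; μ^(2)=7/3; μ^(3)=-3; μ^(4)=-7

((1, 1, 0); (1, 1, 1); (0, 0, 1); (0, 2, 0))


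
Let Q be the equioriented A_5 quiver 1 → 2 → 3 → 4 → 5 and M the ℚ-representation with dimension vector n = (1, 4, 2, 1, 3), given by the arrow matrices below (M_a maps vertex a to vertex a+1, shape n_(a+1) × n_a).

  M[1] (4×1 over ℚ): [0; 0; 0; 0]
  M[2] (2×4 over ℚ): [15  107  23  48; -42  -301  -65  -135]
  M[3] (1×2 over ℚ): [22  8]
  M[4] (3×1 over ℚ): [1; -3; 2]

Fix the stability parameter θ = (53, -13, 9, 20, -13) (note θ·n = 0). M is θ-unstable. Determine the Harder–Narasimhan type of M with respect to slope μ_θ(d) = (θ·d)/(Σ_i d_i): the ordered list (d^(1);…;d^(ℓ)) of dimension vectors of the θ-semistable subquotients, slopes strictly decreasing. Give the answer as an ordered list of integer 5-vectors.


Via rank(M_{q-1}∘⋯∘M_p): M ≅ I[1,1], I[2,2]^2, I[2,3], I[2,5], I[5,5]^2.
μ_θ-semistable layers: μ^(1)=53; μ^(2)=9; μ^(3)=16/3; μ^(4)=-13

((1, 0, 0, 0, 0); (0, 0, 1, 0, 0); (0, 0, 1, 1, 1); (0, 4, 0, 0, 2))


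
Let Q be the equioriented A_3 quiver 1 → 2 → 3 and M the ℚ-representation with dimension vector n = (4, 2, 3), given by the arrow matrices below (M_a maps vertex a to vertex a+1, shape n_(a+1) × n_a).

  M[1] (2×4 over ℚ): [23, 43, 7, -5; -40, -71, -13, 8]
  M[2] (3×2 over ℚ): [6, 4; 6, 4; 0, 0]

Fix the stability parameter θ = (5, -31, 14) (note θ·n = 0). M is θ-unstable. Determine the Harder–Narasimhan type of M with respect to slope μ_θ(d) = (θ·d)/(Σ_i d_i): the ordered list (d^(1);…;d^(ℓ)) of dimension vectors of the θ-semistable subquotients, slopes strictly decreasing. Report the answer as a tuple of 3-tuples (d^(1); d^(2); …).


Barcode: M ≅ I[1,1]^2, I[1,2], I[1,3], I[3,3]^2. HN layers by μ_θ (3 steps, strictly decreasing):
  μ^(1)=14; μ^(2)=5; μ^(3)=-13

((0, 0, 3); (2, 0, 0); (2, 2, 0))


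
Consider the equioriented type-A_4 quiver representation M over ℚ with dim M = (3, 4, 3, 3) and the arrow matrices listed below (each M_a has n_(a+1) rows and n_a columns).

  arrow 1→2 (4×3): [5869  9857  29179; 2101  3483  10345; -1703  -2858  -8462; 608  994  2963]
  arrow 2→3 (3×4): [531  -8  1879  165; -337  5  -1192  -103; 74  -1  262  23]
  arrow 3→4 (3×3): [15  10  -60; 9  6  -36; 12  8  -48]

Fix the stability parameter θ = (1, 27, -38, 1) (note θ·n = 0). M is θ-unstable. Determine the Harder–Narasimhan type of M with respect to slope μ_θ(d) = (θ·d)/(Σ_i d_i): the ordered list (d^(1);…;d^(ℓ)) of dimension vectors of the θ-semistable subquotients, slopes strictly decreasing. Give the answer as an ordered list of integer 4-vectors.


Interval decomposition of M: I[1,3]^2, I[1,4], I[2,2], I[4,4]^2.
HN type (ℓ=3): μ^(1)=27; μ^(2)=1; μ^(3)=-10/3

((0, 1, 0, 0); (0, 0, 0, 3); (3, 3, 3, 0))


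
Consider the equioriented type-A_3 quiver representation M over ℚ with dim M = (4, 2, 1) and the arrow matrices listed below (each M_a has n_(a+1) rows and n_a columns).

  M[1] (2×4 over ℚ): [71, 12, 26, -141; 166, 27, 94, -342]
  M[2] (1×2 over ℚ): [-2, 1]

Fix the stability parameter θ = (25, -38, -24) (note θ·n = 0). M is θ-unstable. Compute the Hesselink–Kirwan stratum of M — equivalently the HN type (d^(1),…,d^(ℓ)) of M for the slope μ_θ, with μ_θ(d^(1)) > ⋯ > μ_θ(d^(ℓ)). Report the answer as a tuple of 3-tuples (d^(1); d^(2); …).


Barcode: M ≅ I[1,1]^2, I[1,2], I[1,3]. HN layers by μ_θ (3 steps, strictly decreasing):
  μ^(1)=25; μ^(2)=-13/2; μ^(3)=-37/3

((2, 0, 0); (1, 1, 0); (1, 1, 1))


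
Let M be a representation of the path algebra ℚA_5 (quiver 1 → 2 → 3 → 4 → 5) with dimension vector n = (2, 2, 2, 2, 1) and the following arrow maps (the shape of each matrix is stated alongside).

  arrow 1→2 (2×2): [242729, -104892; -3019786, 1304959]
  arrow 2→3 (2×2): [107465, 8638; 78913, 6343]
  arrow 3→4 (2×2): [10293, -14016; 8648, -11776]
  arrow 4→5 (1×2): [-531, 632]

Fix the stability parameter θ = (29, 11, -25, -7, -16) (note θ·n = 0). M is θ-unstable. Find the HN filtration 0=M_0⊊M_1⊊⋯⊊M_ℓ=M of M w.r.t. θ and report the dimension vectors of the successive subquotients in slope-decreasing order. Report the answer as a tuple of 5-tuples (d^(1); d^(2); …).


Interval decomposition of M: I[1,3], I[1,5], I[4,4].
HN type (ℓ=3): μ^(1)=5; μ^(2)=-8/5; μ^(3)=-7

((1, 1, 1, 0, 0); (1, 1, 1, 1, 1); (0, 0, 0, 1, 0))


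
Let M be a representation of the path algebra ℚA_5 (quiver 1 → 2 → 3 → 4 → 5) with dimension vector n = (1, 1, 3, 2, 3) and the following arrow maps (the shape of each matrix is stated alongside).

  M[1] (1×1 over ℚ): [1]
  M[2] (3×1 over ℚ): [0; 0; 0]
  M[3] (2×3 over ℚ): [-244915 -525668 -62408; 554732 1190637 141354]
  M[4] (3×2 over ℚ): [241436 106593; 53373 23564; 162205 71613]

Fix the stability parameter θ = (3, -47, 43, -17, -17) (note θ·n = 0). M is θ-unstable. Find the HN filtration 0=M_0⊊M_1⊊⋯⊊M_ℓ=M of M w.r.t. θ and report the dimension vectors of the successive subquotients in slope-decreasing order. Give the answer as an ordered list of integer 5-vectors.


Barcode: M ≅ I[1,2], I[3,3], I[3,5]^2, I[5,5]. HN layers by μ_θ (4 steps, strictly decreasing):
  μ^(1)=43; μ^(2)=3; μ^(3)=-17; μ^(4)=-22

((0, 0, 1, 0, 0); (0, 0, 2, 2, 2); (0, 0, 0, 0, 1); (1, 1, 0, 0, 0))


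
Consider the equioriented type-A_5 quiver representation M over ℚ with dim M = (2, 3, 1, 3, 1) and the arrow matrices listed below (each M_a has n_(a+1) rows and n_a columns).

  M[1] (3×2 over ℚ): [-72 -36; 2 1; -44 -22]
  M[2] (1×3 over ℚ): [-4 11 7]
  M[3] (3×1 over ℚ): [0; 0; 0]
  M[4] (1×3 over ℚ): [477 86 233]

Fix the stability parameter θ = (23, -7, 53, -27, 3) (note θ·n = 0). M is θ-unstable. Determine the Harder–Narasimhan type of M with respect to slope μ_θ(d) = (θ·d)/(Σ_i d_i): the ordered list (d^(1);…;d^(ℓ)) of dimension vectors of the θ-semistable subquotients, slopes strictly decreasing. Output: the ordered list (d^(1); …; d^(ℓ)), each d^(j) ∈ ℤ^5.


Via rank(M_{q-1}∘⋯∘M_p): M ≅ I[1,1], I[1,3], I[2,2]^2, I[4,4]^2, I[4,5].
μ_θ-semistable layers: μ^(1)=53; μ^(2)=23; μ^(3)=8; μ^(4)=3; μ^(5)=-7; μ^(6)=-27

((0, 0, 1, 0, 0); (1, 0, 0, 0, 0); (1, 1, 0, 0, 0); (0, 0, 0, 0, 1); (0, 2, 0, 0, 0); (0, 0, 0, 3, 0))


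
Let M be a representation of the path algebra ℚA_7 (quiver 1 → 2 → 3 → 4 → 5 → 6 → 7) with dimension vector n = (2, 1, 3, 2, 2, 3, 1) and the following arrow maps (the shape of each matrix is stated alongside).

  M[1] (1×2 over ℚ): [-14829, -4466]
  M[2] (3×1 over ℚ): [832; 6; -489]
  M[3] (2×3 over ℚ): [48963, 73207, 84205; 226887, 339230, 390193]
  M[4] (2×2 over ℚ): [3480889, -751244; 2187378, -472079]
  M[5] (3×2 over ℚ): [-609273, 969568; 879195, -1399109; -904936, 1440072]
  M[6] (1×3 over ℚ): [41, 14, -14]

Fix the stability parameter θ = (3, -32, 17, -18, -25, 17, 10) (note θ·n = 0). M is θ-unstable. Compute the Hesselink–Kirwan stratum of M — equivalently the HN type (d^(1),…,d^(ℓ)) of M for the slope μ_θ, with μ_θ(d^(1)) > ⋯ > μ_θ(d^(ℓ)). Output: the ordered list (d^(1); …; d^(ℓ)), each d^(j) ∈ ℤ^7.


Via rank(M_{q-1}∘⋯∘M_p): M ≅ I[1,1], I[1,7], I[3,3], I[3,6], I[6,6].
μ_θ-semistable layers: μ^(1)=17; μ^(2)=27/2; μ^(3)=3; μ^(4)=-26/3; μ^(5)=-29/2

((0, 0, 1, 0, 0, 2, 0); (0, 0, 0, 0, 0, 1, 1); (1, 0, 0, 0, 0, 0, 0); (0, 0, 2, 2, 2, 0, 0); (1, 1, 0, 0, 0, 0, 0))


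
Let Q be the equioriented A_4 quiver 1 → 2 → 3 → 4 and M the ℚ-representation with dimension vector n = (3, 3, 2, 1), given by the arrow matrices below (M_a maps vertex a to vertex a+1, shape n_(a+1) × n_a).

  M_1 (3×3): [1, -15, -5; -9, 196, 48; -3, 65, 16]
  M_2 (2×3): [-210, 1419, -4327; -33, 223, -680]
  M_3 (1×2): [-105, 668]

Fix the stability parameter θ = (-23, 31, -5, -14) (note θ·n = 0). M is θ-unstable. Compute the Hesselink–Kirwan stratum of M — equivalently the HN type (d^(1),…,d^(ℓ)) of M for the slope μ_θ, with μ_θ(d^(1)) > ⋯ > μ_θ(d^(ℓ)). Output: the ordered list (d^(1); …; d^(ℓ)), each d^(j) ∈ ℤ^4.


Barcode: M ≅ I[1,2], I[1,3], I[1,4]. HN layers by μ_θ (4 steps, strictly decreasing):
  μ^(1)=31; μ^(2)=13; μ^(3)=4; μ^(4)=-23

((0, 1, 0, 0); (0, 1, 1, 0); (0, 1, 1, 1); (3, 0, 0, 0))


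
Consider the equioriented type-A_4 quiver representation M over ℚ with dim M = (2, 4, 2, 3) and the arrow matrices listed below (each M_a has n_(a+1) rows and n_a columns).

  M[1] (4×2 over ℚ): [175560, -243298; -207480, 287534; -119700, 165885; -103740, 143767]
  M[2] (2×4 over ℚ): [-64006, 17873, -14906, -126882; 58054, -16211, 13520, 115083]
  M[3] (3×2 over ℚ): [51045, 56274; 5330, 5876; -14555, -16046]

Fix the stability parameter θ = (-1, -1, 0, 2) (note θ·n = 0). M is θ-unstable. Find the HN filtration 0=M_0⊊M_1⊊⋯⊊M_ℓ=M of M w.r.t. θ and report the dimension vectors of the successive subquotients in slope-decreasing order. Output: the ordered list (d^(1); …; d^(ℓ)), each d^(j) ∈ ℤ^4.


Via rank(M_{q-1}∘⋯∘M_p): M ≅ I[1,1], I[1,3], I[2,2]^2, I[2,4], I[4,4]^2.
μ_θ-semistable layers: μ^(1)=2; μ^(2)=0; μ^(3)=-1

((0, 0, 0, 3); (0, 0, 2, 0); (2, 4, 0, 0))


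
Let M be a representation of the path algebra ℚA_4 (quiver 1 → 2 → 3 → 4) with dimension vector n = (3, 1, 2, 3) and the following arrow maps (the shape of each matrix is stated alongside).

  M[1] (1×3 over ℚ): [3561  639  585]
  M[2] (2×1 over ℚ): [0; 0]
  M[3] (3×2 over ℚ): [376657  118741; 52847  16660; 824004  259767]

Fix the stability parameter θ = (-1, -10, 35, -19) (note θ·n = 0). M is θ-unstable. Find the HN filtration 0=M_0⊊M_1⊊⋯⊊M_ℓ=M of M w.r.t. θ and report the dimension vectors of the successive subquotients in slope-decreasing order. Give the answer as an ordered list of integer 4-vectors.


Via rank(M_{q-1}∘⋯∘M_p): M ≅ I[1,1]^2, I[1,2], I[3,4]^2, I[4,4].
μ_θ-semistable layers: μ^(1)=8; μ^(2)=-1; μ^(3)=-11/2; μ^(4)=-19

((0, 0, 2, 2); (2, 0, 0, 0); (1, 1, 0, 0); (0, 0, 0, 1))


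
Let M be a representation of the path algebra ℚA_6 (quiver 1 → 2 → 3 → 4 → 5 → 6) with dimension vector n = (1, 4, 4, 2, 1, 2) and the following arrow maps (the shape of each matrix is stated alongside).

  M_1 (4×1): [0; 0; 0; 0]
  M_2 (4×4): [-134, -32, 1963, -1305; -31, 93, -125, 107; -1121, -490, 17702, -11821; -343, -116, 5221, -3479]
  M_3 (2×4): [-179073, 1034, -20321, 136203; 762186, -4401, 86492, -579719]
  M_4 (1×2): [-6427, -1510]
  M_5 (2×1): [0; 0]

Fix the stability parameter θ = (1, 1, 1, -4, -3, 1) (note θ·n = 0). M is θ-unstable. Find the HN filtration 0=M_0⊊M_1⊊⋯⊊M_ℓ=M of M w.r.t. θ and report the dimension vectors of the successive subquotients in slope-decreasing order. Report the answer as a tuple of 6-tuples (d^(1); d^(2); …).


Via rank(M_{q-1}∘⋯∘M_p): M ≅ I[1,1], I[2,3]^2, I[2,4], I[2,5], I[6,6]^2.
μ_θ-semistable layers: μ^(1)=1; μ^(2)=-2/3; μ^(3)=-5/4

((1, 2, 2, 0, 0, 2); (0, 1, 1, 1, 0, 0); (0, 1, 1, 1, 1, 0))


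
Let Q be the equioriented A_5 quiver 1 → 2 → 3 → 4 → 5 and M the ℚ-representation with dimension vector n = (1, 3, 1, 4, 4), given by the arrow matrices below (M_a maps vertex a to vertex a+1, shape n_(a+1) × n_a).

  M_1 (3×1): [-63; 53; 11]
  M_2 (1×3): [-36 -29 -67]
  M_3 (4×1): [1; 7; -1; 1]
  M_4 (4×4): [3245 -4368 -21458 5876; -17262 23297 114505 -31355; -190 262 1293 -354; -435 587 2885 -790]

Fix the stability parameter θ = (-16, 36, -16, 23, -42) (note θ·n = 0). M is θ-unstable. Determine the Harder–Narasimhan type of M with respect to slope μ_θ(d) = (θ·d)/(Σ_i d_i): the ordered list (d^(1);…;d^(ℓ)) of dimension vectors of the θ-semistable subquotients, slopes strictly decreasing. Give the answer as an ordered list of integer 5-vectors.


Interval decomposition of M: I[1,5], I[2,2]^2, I[4,5]^3.
HN type (ℓ=4): μ^(1)=36; μ^(2)=1/4; μ^(3)=-19/2; μ^(4)=-16

((0, 2, 0, 0, 0); (0, 1, 1, 1, 1); (0, 0, 0, 3, 3); (1, 0, 0, 0, 0))


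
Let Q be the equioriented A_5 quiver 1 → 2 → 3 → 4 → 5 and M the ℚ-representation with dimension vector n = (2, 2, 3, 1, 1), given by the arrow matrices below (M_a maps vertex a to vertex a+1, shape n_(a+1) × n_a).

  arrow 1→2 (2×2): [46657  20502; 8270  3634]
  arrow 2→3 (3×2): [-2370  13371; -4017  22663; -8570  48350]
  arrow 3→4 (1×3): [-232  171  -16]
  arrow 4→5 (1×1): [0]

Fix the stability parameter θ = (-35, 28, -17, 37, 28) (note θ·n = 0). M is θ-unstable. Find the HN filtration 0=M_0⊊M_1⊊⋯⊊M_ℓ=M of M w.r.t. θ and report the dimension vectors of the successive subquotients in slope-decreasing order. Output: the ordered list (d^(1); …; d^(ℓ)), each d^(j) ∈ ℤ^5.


Barcode: M ≅ I[1,3], I[1,4], I[3,3], I[5,5]. HN layers by μ_θ (5 steps, strictly decreasing):
  μ^(1)=37; μ^(2)=28; μ^(3)=11/2; μ^(4)=-17; μ^(5)=-35

((0, 0, 0, 1, 0); (0, 0, 0, 0, 1); (0, 2, 2, 0, 0); (0, 0, 1, 0, 0); (2, 0, 0, 0, 0))


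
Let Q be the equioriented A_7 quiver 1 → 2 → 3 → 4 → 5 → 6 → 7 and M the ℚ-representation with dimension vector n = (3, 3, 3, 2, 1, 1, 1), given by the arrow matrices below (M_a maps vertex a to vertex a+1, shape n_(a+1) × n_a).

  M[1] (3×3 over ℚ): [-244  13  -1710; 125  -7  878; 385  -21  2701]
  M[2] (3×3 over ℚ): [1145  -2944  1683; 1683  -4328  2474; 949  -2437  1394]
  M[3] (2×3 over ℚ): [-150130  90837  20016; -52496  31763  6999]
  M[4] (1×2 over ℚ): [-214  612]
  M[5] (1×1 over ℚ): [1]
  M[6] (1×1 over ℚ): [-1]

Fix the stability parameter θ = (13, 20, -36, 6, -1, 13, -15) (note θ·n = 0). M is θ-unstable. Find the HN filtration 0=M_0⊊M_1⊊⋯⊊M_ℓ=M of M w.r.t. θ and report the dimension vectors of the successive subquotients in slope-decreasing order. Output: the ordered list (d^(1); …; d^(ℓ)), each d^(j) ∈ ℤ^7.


Barcode: M ≅ I[1,3], I[1,4], I[1,7]. HN layers by μ_θ (3 steps, strictly decreasing):
  μ^(1)=6; μ^(2)=3/4; μ^(3)=-1

((0, 0, 0, 1, 0, 0, 0); (0, 0, 0, 1, 1, 1, 1); (3, 3, 3, 0, 0, 0, 0))


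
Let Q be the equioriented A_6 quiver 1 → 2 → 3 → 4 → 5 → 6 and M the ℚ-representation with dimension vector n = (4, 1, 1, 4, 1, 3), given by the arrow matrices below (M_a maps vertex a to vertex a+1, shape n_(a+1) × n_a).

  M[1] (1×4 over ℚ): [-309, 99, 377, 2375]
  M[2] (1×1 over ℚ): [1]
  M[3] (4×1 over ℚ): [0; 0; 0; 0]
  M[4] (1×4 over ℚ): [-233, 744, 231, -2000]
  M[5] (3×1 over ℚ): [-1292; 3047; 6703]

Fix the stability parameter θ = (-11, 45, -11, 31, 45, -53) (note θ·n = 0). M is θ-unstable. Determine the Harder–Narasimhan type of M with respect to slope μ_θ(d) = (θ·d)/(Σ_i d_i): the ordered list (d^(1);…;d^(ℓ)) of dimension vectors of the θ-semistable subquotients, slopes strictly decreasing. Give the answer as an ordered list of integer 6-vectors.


Via rank(M_{q-1}∘⋯∘M_p): M ≅ I[1,1]^3, I[1,3], I[4,4]^3, I[4,6], I[6,6]^2.
μ_θ-semistable layers: μ^(1)=31; μ^(2)=17; μ^(3)=23/3; μ^(4)=-11; μ^(5)=-53

((0, 0, 0, 3, 0, 0); (0, 1, 1, 0, 0, 0); (0, 0, 0, 1, 1, 1); (4, 0, 0, 0, 0, 0); (0, 0, 0, 0, 0, 2))


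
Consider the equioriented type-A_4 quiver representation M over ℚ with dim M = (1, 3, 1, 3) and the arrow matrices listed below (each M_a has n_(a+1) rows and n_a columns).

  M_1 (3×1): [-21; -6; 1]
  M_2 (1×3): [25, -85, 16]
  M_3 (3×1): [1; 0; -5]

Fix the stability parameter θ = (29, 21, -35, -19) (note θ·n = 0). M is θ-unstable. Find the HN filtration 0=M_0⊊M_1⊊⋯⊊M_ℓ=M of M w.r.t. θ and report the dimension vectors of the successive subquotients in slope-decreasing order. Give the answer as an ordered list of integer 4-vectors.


Interval decomposition of M: I[1,4], I[2,2]^2, I[4,4]^2.
HN type (ℓ=3): μ^(1)=21; μ^(2)=-1; μ^(3)=-19

((0, 2, 0, 0); (1, 1, 1, 1); (0, 0, 0, 2))


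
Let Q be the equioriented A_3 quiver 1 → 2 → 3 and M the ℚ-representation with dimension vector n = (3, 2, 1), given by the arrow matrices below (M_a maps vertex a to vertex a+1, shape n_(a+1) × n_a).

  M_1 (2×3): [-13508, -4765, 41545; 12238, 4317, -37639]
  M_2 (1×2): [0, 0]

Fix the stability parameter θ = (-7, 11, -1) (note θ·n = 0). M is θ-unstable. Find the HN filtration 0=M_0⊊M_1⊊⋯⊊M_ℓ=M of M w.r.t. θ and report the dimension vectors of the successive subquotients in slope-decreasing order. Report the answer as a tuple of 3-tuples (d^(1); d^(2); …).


Via rank(M_{q-1}∘⋯∘M_p): M ≅ I[1,1], I[1,2]^2, I[3,3].
μ_θ-semistable layers: μ^(1)=11; μ^(2)=-1; μ^(3)=-7

((0, 2, 0); (0, 0, 1); (3, 0, 0))


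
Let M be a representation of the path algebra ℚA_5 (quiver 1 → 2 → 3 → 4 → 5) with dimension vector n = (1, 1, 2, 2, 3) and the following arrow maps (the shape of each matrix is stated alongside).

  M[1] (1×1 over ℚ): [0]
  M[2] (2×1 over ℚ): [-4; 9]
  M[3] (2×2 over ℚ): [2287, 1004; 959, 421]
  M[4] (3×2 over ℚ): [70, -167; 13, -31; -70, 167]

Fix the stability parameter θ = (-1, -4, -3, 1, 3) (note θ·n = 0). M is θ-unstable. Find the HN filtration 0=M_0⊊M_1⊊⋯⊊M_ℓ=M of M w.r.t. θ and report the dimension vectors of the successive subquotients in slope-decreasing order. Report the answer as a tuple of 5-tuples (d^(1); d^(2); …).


Barcode: M ≅ I[1,1], I[2,5], I[3,5], I[5,5]. HN layers by μ_θ (5 steps, strictly decreasing):
  μ^(1)=3; μ^(2)=1; μ^(3)=-1; μ^(4)=-3; μ^(5)=-4

((0, 0, 0, 0, 3); (0, 0, 0, 2, 0); (1, 0, 0, 0, 0); (0, 0, 2, 0, 0); (0, 1, 0, 0, 0))


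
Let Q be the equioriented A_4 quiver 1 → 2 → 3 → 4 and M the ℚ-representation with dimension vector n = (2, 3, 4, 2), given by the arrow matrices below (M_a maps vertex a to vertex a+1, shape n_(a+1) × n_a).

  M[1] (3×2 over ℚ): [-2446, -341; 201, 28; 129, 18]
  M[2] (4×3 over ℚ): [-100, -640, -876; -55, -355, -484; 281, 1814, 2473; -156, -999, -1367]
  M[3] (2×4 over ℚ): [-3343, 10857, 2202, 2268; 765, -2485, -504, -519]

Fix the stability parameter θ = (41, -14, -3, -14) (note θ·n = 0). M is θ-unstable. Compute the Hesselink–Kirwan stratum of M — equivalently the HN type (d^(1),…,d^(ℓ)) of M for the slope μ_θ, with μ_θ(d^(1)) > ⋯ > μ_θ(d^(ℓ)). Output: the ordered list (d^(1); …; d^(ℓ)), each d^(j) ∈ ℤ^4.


Interval decomposition of M: I[1,2], I[1,4], I[2,4], I[3,3]^2.
HN type (ℓ=5): μ^(1)=27/2; μ^(2)=5/2; μ^(3)=-3; μ^(4)=-17/2; μ^(5)=-14

((1, 1, 0, 0); (1, 1, 1, 1); (0, 0, 2, 0); (0, 0, 1, 1); (0, 1, 0, 0))


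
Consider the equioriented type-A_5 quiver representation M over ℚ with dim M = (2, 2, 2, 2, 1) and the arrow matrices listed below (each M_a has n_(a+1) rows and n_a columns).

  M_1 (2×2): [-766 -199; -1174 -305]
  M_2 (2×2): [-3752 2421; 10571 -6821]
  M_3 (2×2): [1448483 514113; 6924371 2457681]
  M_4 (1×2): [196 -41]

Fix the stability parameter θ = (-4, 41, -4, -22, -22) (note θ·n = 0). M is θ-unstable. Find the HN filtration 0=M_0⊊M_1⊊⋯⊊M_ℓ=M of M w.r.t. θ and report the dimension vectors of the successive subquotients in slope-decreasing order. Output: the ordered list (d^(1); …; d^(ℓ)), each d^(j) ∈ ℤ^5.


Interval decomposition of M: I[1,3], I[1,5], I[4,4].
HN type (ℓ=4): μ^(1)=37/2; μ^(2)=-7/4; μ^(3)=-4; μ^(4)=-22

((0, 1, 1, 0, 0); (0, 1, 1, 1, 1); (2, 0, 0, 0, 0); (0, 0, 0, 1, 0))


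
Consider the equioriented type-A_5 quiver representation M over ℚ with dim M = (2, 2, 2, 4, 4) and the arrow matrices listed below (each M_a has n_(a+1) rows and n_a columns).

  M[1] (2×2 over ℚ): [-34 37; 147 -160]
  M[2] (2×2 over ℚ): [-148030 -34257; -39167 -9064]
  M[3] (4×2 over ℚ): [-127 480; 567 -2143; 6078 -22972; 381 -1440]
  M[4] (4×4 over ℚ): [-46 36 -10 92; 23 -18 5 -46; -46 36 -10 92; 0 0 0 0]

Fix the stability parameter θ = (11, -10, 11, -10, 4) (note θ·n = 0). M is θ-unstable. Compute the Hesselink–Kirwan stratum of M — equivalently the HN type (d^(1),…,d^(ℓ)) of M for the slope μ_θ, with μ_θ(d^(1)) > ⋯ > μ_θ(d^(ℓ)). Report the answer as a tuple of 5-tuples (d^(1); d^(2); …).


Via rank(M_{q-1}∘⋯∘M_p): M ≅ I[1,4], I[1,5], I[4,4]^2, I[5,5]^3.
μ_θ-semistable layers: μ^(1)=4; μ^(2)=1/2; μ^(3)=-10

((0, 0, 0, 0, 4); (2, 2, 2, 2, 0); (0, 0, 0, 2, 0))


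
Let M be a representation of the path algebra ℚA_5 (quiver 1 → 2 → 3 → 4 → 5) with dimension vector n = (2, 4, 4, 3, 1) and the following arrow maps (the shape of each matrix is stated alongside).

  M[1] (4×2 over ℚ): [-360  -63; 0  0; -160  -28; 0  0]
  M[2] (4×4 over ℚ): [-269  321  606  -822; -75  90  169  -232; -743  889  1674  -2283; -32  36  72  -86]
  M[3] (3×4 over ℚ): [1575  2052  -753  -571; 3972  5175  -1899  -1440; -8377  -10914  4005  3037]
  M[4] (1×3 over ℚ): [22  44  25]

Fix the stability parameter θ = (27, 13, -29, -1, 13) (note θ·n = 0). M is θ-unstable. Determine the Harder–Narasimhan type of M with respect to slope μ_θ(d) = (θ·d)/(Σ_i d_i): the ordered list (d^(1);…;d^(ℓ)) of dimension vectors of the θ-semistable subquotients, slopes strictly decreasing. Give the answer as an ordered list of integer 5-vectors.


Barcode: M ≅ I[1,1], I[1,3], I[2,3], I[2,4], I[2,5], I[4,4]. HN layers by μ_θ (5 steps, strictly decreasing):
  μ^(1)=27; μ^(2)=13; μ^(3)=11/3; μ^(4)=-1; μ^(5)=-8

((1, 0, 0, 0, 0); (0, 0, 0, 0, 1); (1, 1, 1, 0, 0); (0, 0, 0, 3, 0); (0, 3, 3, 0, 0))


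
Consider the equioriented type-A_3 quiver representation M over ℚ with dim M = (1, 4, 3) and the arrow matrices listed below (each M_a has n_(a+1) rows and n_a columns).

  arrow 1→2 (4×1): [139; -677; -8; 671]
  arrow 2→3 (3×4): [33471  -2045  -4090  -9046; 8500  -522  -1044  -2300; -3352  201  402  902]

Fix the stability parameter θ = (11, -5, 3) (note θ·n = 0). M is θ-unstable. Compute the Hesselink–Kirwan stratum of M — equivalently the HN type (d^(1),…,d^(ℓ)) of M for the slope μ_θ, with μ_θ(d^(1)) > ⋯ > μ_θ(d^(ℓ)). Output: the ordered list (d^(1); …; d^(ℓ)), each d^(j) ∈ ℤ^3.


Barcode: M ≅ I[1,3], I[2,2]^2, I[2,3], I[3,3]. HN layers by μ_θ (2 steps, strictly decreasing):
  μ^(1)=3; μ^(2)=-5

((1, 1, 3); (0, 3, 0))


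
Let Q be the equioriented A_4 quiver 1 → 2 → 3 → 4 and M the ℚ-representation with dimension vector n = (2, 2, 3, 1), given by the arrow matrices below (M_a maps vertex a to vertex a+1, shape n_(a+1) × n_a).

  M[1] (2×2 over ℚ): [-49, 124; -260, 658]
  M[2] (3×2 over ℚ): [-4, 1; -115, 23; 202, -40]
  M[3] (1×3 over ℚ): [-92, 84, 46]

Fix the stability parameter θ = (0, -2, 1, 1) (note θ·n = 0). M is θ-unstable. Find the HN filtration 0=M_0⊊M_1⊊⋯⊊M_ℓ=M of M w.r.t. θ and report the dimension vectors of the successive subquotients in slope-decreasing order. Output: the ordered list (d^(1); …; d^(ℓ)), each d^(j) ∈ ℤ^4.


Via rank(M_{q-1}∘⋯∘M_p): M ≅ I[1,3]^2, I[3,4].
μ_θ-semistable layers: μ^(1)=1; μ^(2)=-1

((0, 0, 3, 1); (2, 2, 0, 0))


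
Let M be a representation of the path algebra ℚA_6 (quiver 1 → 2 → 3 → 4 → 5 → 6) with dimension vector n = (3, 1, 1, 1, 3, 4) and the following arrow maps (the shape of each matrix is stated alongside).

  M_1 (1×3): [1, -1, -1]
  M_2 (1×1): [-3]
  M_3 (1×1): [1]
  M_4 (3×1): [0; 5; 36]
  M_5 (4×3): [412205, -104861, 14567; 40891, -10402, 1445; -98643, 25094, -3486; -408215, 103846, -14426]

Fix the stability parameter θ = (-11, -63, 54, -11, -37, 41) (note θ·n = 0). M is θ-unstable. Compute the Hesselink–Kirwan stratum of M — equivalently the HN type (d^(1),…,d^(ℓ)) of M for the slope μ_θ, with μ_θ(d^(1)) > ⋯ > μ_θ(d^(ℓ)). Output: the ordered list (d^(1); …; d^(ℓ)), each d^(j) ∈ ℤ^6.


Via rank(M_{q-1}∘⋯∘M_p): M ≅ I[1,1]^2, I[1,6], I[5,6]^2, I[6,6].
μ_θ-semistable layers: μ^(1)=41; μ^(2)=2; μ^(3)=-11; μ^(4)=-37

((0, 0, 0, 0, 0, 4); (0, 0, 1, 1, 1, 0); (2, 0, 0, 0, 0, 0); (1, 1, 0, 0, 2, 0))


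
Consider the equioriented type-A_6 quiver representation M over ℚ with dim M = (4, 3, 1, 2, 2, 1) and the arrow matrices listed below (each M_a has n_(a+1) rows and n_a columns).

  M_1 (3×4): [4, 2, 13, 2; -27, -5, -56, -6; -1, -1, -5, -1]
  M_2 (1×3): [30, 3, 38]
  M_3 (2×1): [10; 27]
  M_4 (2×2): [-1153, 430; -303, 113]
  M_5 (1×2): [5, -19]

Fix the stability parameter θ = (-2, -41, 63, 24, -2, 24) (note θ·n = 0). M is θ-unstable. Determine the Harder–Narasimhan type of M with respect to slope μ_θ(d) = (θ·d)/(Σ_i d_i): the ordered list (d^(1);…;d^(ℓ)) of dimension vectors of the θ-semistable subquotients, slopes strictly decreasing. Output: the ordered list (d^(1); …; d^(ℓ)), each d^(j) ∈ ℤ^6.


Interval decomposition of M: I[1,1], I[1,2]^2, I[1,6], I[4,5].
HN type (ℓ=4): μ^(1)=109/4; μ^(2)=11; μ^(3)=-2; μ^(4)=-43/2

((0, 0, 1, 1, 1, 1); (0, 0, 0, 1, 1, 0); (1, 0, 0, 0, 0, 0); (3, 3, 0, 0, 0, 0))


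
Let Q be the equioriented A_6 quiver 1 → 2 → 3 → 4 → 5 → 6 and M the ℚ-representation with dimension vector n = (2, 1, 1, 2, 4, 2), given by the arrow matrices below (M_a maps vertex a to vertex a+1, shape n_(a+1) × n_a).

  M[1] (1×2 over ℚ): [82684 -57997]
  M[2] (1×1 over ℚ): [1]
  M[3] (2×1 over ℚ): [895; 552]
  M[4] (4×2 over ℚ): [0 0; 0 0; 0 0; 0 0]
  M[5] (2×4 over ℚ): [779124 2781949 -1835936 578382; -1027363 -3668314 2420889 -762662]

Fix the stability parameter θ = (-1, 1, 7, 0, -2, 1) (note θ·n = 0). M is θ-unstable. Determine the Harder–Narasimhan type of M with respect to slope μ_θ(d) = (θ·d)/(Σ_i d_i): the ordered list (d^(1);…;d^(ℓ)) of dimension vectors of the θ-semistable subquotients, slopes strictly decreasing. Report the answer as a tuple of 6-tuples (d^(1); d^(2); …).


Interval decomposition of M: I[1,1], I[1,4], I[4,4], I[5,5]^2, I[5,6]^2.
HN type (ℓ=5): μ^(1)=7/2; μ^(2)=1; μ^(3)=0; μ^(4)=-1; μ^(5)=-2

((0, 0, 1, 1, 0, 0); (0, 1, 0, 0, 0, 2); (0, 0, 0, 1, 0, 0); (2, 0, 0, 0, 0, 0); (0, 0, 0, 0, 4, 0))


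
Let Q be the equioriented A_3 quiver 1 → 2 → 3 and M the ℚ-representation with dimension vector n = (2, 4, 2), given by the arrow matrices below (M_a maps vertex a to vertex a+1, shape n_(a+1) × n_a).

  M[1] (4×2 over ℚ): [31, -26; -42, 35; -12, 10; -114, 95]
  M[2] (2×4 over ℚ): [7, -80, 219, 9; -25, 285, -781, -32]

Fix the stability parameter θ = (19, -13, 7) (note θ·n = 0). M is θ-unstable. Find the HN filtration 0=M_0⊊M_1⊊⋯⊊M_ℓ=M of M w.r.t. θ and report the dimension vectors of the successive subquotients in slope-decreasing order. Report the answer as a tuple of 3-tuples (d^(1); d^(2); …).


Interval decomposition of M: I[1,2], I[1,3], I[2,2], I[2,3].
HN type (ℓ=3): μ^(1)=7; μ^(2)=3; μ^(3)=-13

((0, 0, 2); (2, 2, 0); (0, 2, 0))


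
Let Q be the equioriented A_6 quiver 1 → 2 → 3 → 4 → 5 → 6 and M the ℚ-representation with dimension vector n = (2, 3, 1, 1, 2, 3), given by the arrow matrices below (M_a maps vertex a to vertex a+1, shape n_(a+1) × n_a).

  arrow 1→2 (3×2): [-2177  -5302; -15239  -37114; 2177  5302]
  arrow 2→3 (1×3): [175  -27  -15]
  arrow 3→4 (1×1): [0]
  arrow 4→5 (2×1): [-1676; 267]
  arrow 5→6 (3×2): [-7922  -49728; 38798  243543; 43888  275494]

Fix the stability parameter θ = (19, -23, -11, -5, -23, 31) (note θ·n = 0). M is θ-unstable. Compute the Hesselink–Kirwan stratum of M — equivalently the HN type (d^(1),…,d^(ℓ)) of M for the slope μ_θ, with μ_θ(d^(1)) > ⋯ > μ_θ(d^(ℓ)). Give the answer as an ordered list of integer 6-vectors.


Via rank(M_{q-1}∘⋯∘M_p): M ≅ I[1,1], I[1,3], I[2,2]^2, I[4,6], I[5,6], I[6,6].
μ_θ-semistable layers: μ^(1)=31; μ^(2)=19; μ^(3)=-5; μ^(4)=-14; μ^(5)=-23

((0, 0, 0, 0, 0, 3); (1, 0, 0, 0, 0, 0); (1, 1, 1, 0, 0, 0); (0, 0, 0, 1, 1, 0); (0, 2, 0, 0, 1, 0))


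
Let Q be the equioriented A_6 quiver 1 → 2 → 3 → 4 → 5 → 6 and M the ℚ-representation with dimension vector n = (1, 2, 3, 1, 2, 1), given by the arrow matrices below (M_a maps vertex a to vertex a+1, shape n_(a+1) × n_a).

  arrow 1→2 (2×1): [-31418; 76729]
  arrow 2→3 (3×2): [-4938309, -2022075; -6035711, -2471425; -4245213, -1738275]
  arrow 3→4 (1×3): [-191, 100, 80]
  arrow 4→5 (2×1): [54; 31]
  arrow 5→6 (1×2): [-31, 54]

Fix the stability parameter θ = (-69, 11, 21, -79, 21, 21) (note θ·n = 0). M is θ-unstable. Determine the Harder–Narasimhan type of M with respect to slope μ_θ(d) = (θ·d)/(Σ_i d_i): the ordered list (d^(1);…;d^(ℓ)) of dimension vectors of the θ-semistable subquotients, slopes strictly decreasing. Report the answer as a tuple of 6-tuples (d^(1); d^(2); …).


Barcode: M ≅ I[1,5], I[2,2], I[3,3]^2, I[5,6]. HN layers by μ_θ (4 steps, strictly decreasing):
  μ^(1)=21; μ^(2)=11; μ^(3)=-47/3; μ^(4)=-69

((0, 0, 2, 0, 2, 1); (0, 1, 0, 0, 0, 0); (0, 1, 1, 1, 0, 0); (1, 0, 0, 0, 0, 0))


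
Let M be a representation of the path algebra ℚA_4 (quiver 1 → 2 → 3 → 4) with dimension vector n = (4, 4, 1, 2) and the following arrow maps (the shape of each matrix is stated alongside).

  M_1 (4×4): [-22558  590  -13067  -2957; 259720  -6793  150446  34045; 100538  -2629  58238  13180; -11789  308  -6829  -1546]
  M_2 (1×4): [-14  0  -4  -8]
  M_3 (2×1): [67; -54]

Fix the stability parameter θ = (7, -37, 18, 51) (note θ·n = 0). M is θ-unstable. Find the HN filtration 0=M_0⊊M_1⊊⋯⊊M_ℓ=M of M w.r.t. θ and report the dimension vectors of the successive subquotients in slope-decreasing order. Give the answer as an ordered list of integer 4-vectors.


Interval decomposition of M: I[1,2]^3, I[1,4], I[4,4].
HN type (ℓ=3): μ^(1)=51; μ^(2)=18; μ^(3)=-15

((0, 0, 0, 2); (0, 0, 1, 0); (4, 4, 0, 0))


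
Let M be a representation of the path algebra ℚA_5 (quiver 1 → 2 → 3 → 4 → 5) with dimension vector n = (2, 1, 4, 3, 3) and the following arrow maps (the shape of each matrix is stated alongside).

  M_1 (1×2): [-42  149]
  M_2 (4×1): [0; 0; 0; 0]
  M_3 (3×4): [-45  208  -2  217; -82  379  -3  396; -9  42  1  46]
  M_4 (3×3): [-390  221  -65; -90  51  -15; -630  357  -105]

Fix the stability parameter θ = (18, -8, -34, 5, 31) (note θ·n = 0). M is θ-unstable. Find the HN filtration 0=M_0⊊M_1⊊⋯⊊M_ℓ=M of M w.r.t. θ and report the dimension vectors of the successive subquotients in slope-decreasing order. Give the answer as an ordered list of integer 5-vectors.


Barcode: M ≅ I[1,1], I[1,2], I[3,3], I[3,4]^2, I[3,5], I[5,5]^2. HN layers by μ_θ (4 steps, strictly decreasing):
  μ^(1)=31; μ^(2)=18; μ^(3)=5; μ^(4)=-34

((0, 0, 0, 0, 3); (1, 0, 0, 0, 0); (1, 1, 0, 3, 0); (0, 0, 4, 0, 0))


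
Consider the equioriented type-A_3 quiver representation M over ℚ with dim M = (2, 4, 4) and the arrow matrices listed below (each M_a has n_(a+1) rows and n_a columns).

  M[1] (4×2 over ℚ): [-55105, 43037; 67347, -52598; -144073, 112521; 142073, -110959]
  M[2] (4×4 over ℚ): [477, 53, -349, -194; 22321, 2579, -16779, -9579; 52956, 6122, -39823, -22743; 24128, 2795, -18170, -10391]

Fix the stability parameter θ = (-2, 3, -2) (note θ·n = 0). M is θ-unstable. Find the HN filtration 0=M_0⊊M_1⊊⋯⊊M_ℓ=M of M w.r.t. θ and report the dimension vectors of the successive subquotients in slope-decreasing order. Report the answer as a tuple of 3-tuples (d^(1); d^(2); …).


Barcode: M ≅ I[1,3]^2, I[2,3]^2. HN layers by μ_θ (2 steps, strictly decreasing):
  μ^(1)=1/2; μ^(2)=-2

((0, 4, 4); (2, 0, 0))


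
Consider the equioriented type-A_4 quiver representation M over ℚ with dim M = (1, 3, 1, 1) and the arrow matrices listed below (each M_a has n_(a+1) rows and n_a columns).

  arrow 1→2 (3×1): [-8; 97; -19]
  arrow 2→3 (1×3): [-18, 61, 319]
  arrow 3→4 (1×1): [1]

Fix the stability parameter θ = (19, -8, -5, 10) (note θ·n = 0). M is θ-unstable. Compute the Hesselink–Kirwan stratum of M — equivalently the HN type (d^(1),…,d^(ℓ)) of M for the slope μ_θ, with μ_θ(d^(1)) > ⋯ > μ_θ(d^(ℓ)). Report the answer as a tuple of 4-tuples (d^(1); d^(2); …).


Interval decomposition of M: I[1,2], I[2,2], I[2,4].
HN type (ℓ=4): μ^(1)=10; μ^(2)=11/2; μ^(3)=-5; μ^(4)=-8

((0, 0, 0, 1); (1, 1, 0, 0); (0, 0, 1, 0); (0, 2, 0, 0))
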